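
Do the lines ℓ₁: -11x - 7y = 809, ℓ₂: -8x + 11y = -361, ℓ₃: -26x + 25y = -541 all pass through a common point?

No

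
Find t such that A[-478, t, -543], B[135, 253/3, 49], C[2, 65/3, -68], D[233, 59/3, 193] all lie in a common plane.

-310/3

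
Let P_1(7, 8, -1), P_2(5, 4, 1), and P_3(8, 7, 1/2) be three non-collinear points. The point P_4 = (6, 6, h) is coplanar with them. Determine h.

The plane through P_1, P_2, P_3 has equation −4x + 5y + 6z = 6.
Substituting P_4: (6)h + (6) = 6, so h = 0.

0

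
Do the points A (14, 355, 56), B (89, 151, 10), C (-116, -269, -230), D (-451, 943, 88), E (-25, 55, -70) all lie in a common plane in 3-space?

No

The plane through A, B, C has normal n = AB × AC = (29640, 27430, -73320) and equation n·P = 6046690.
Checking the remaining points: n·D = 6046690, n·E = 5900050.
Since n·E = 5900050 ≠ 6046690, E is off the plane and the points are not all coplanar.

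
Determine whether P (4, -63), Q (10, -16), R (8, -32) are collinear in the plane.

No

PQ = (6, 47), PR = (4, 31).
Twice the signed area of △PQR is (6)(31) − (47)(4) = -2.
The area is nonzero, so the three points are not collinear.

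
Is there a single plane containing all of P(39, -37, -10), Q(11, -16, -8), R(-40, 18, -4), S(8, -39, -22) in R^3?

No

The four points are coplanar iff the 3×3 determinant with rows PQ, PR, PS is zero.
Rows: (-28, 21, 2), (-79, 55, 6), (-31, -2, -12).
Expanding along the first row: (-28)(-648) − (21)(1134) + (2)(1863) = -1944.
Nonzero ⇒ not coplanar.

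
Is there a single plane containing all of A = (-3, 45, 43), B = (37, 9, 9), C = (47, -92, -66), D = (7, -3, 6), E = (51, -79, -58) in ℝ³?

No

The plane through A, B, C has normal n = AB × AC = (-734, 2660, -3680) and equation n·P = -36338.
Checking the remaining points: n·D = -35198, n·E = -34134.
Since n·D = -35198 ≠ -36338, D is off the plane and the points are not all coplanar.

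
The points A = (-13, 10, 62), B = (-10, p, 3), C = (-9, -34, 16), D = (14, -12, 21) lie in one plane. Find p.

Normal to plane ACD: n = (792, -1078, 1100); plane equation n·P = 47124.
Requiring n·B = 47124: (-1078)p + (-4620) = 47124.
So p = -48.

-48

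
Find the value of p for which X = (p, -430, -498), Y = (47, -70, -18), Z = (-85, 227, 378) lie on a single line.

207

Collinearity requires XY × XZ = 0; each component is linear in p.
The y-component gives (396)p + (-81972) = 0, so p = 207.
The remaining components then also vanish.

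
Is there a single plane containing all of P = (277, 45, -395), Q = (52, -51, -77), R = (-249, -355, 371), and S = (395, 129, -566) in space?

No

A normal to the plane through P, Q, R is n = PQ × PR = (53664, 5082, 39504).
The plane has equation n·X = -510462. For S: n·S = -506406.
-506406 ≠ -510462, so S is off the plane.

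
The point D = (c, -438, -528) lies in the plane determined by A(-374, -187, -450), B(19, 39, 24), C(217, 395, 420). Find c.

The plane through A, B, C has equation −79248x − 61776y + 95160z = -1631136.
Substituting D: (-79248)c + (-23186592) = -1631136, so c = -272.

-272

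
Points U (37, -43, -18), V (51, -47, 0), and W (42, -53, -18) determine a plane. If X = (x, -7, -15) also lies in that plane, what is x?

The plane through U, V, W has equation 180x + 90y − 120z = 4950.
Substituting X: (180)x + (1170) = 4950, so x = 21.

21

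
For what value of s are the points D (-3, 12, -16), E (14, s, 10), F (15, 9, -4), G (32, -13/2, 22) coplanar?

-7/2

Coplanarity ⇔ det[DE; DF; DG] = 0.
Expanding, this is linear in s: (-264)s + (-924) = 0.
So s = -7/2.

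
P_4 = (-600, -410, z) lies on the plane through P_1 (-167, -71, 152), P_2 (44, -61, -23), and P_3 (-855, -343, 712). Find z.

The plane through P_1, P_2, P_3 has equation −42000x + 2240y − 50512z = -822864.
Substituting P_4: (-50512)z + (24281600) = -822864, so z = 497.

497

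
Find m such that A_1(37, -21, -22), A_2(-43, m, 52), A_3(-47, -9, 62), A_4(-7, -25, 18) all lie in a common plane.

Normal to plane A_1A_3A_4: n = (816, -336, 864); plane equation n·P = 18240.
Requiring n·A_2 = 18240: (-336)m + (9840) = 18240.
So m = -25.

-25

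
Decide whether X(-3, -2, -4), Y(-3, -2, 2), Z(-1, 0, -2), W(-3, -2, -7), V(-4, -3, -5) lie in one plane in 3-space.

Yes

The plane through X, Y, Z has normal n = XY × XZ = (-12, 12, 0) and equation n·P = 12.
Checking the remaining points: n·W = 12, n·V = 12.
All equal 12, so all 5 points lie in one plane.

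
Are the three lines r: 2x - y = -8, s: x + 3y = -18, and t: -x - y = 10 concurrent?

Intersecting r and s: solving the 2×2 system gives (x, y) = (-6, -4).
Substitute into t: (-1)(-6) + (-1)(-4) = 10.
This equals 10, so (-6, -4) lies on all three lines and they are concurrent.

Yes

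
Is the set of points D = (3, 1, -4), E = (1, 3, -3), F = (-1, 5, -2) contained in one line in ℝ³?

Yes

DE = (-2, 2, 1), DF = (-4, 4, 2).
DE × DF = (0, 0, 0).
The cross product vanishes, so the three points are collinear.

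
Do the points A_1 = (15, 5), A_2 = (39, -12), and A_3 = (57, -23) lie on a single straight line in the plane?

No

A_1A_2 = (24, -17), A_1A_3 = (42, -28).
Twice the signed area of △A_1A_2A_3 is (24)(-28) − (-17)(42) = 42.
The area is nonzero, so the three points are not collinear.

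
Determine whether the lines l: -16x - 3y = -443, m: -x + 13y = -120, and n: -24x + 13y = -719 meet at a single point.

Intersecting l and m: solving the 2×2 system gives (x, y) = (29, -7).
Substitute into n: (-24)(29) + (13)(-7) = -787.
But n requires -719 ≠ -787, so the three lines have no common point.

No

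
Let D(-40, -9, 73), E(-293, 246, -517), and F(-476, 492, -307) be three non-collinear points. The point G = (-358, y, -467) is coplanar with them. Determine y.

331

The plane through D, E, F has equation 198690x + 161100y − 15573z = -10534329.
Substituting G: (161100)y + (-63858429) = -10534329, so y = 331.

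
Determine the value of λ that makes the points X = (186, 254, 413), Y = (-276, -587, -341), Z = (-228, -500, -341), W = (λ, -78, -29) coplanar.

4

Normal to plane XYZ: n = (65598, -36192, 174); plane equation n·P = 3080322.
Requiring n·W = 3080322: (65598)λ + (2817930) = 3080322.
So λ = 4.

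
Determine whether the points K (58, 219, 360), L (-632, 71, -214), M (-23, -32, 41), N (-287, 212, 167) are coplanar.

The four points are coplanar iff the 3×3 determinant with rows KL, KM, KN is zero.
Rows: (-690, -148, -574), (-81, -251, -319), (-345, -7, -193).
Expanding along the first row: (-690)(46210) − (-148)(-94422) + (-574)(-86028) = 3520716.
Nonzero ⇒ not coplanar.

No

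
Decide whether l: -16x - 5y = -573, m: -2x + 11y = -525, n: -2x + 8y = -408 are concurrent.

Yes

The three lines meet at one point iff the augmented coefficient matrix [aᵢ bᵢ cᵢ] has rank < 3, i.e. its determinant vanishes.
Here the determinant is 0.
It vanishes, so the lines are concurrent at (48, -39).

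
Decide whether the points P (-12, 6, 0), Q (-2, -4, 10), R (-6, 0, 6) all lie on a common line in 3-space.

Yes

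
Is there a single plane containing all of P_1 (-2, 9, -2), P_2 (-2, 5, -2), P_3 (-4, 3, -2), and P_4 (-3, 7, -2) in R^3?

Yes

The four points are coplanar iff the 3×3 determinant with rows P_1P_2, P_1P_3, P_1P_4 is zero.
Rows: (0, -4, 0), (-2, -6, 0), (-1, -2, 0).
Expanding along the first row: (0)(0) − (-4)(0) + (0)(-2) = 0.
Zero determinant ⇒ coplanar.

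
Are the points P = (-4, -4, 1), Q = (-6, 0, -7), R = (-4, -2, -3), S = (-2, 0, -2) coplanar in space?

A normal to the plane through P, Q, R is n = PQ × PR = (0, -8, -4).
The plane has equation n·X = 28. For S: n·S = 8.
8 ≠ 28, so S is off the plane.

No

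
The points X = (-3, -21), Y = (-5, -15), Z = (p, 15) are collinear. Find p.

-15

Collinearity: (Z − X) must be parallel to (Y − X) = (-2, 6).
Cross-multiplying the components: (p − (-3))·(6) = (36)·(-2).
Solving gives p = -15.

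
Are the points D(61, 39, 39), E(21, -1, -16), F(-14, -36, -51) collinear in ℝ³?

No

DE = (-40, -40, -55), DF = (-75, -75, -90).
Comparing components 2 and 3: (-40)(-90) − (-55)(-75) = -525 ≠ 0, so DE and DF are not parallel and the points are not collinear.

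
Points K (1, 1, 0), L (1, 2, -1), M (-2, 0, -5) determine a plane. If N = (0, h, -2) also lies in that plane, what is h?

1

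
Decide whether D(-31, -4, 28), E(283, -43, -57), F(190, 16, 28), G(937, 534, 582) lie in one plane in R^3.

The four points are coplanar iff the 3×3 determinant with rows DE, DF, DG is zero.
Rows: (314, -39, -85), (221, 20, 0), (968, 538, 554).
Expanding along the first row: (314)(11080) − (-39)(122434) + (-85)(99538) = -206684.
Nonzero ⇒ not coplanar.

No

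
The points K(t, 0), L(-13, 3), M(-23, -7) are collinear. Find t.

-16

Collinearity: (K − L) must be parallel to (M − L) = (-10, -10).
Cross-multiplying the components: (t − (-13))·(-10) = (-3)·(-10).
Solving gives t = -16.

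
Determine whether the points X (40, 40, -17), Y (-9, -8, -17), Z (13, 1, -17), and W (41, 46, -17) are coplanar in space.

Yes

With X as base: XY = (-49, -48, 0), XZ = (-27, -39, 0), XW = (1, 6, 0).
XZ × XW = (0, 0, -123).
XY · (XZ × XW) = 0.
The scalar triple product vanishes, so the four points are coplanar.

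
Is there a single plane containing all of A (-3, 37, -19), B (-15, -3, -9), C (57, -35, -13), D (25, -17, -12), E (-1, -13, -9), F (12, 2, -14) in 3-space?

Yes

The plane through A, B, C has normal n = AB × AC = (480, 672, 3264) and equation n·P = -38592.
Checking the remaining points: n·D = -38592, n·E = -38592, n·F = -38592.
All equal -38592, so all 6 points lie in one plane.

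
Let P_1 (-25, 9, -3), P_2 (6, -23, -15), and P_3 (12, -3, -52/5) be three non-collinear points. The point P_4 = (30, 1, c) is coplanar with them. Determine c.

The plane through P_1, P_2, P_3 has equation (464/5)x − (1073/5)y + 812z = -33437/5.
Substituting P_4: (812)c + (12847/5) = -33437/5, so c = -57/5.

-57/5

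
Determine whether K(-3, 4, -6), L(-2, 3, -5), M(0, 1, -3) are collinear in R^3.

Yes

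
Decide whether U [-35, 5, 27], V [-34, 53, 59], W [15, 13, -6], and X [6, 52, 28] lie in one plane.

With U as base: UV = (1, 48, 32), UW = (50, 8, -33), UX = (41, 47, 1).
UW × UX = (1559, -1403, 2022).
UV · (UW × UX) = -1081.
Since -1081 ≠ 0, the four points are not coplanar.

No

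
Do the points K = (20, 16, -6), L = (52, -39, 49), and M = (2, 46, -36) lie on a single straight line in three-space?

KL = (32, -55, 55), KM = (-18, 30, -30).
KL × KM = (0, -30, -30).
The cross product is nonzero, so the points do not lie on one line.

No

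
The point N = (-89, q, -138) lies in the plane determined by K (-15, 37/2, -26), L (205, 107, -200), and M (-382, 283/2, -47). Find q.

137

The plane through K, L, M has equation (39087/2)x + 68478y + (119079/2)z = -1148673/2.
Substituting N: (68478)q + (-19911645/2) = -1148673/2, so q = 137.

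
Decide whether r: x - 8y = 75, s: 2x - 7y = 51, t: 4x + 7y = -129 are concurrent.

Lines aᵢx + bᵢy = cᵢ with pairwise distinct directions are concurrent exactly when det[aᵢ bᵢ cᵢ] = 0.
Here the determinant is 0.
It vanishes, so the lines are concurrent at (-13, -11).

Yes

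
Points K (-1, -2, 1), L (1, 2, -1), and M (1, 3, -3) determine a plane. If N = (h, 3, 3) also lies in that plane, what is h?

3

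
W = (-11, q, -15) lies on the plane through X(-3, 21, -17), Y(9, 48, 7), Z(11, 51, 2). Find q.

6

A normal to the plane is n = XY × XZ = (-207, 108, -18).
W lies in the plane iff n · XW = 0.
This gives (108)q + (-648) = 0, so q = 6.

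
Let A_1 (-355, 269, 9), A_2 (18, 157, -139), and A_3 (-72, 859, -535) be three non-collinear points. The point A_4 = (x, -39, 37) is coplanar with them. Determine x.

-68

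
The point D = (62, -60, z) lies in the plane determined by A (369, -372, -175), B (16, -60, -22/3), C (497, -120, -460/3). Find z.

Coplanarity requires AB · (AC × AD) = 0.
AB = (-353, 312, 503/3), AC = (128, 252, 65/3); the triple product is linear in z with coefficient -128892 and constant term -2577840.
Setting it to zero: z = -20.

-20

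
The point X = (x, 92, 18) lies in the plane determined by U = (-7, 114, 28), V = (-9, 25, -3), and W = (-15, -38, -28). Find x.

-11

The plane through U, V, W has equation 272x + 136y − 408z = 2176.
Substituting X: (272)x + (5168) = 2176, so x = -11.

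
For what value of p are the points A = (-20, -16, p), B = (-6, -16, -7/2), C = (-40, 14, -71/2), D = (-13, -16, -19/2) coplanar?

-31/2

The points are coplanar iff AB · (AC × AD) = 0.
Expanding, this is linear in p: (-210)p + (-3255) = 0.
So p = -31/2.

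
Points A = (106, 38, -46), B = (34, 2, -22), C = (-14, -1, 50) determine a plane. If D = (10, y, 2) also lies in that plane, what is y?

-4

The plane through A, B, C has equation −2520x + 4032y − 1512z = -44352.
Substituting D: (4032)y + (-28224) = -44352, so y = -4.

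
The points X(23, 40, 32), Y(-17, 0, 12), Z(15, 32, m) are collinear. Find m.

Direction XY = (-40, -40, -20). From the x-coordinate of Z, the parameter along the line is τ = (15 − 23)/(-40) = 1/5.
Then m = 32 + 1/5·(-20) = 28.

28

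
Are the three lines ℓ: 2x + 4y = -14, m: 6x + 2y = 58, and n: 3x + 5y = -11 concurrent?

Intersecting ℓ and m: solving the 2×2 system gives (x, y) = (13, -10).
Substitute into n: (3)(13) + (5)(-10) = -11.
This equals -11, so (13, -10) lies on all three lines and they are concurrent.

Yes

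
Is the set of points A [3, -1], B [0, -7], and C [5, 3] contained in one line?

Yes

AB = (-3, -6), AC = (2, 4).
Twice the signed area of △ABC is (-3)(4) − (-6)(2) = 0.
The triangle is degenerate (zero area), so the points are collinear.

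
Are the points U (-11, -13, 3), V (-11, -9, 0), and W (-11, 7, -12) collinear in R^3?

Yes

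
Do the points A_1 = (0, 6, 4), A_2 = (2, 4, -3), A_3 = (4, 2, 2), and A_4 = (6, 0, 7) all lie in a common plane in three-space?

Yes

The four points are coplanar iff the 3×3 determinant with rows A_1A_2, A_1A_3, A_1A_4 is zero.
Rows: (2, -2, -7), (4, -4, -2), (6, -6, 3).
Expanding along the first row: (2)(-24) − (-2)(24) + (-7)(0) = 0.
Zero determinant ⇒ coplanar.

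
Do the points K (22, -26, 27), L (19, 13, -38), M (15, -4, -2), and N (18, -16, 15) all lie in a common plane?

Yes

The four points are coplanar iff the 3×3 determinant with rows KL, KM, KN is zero.
Rows: (-3, 39, -65), (-7, 22, -29), (-4, 10, -12).
Expanding along the first row: (-3)(26) − (39)(-32) + (-65)(18) = 0.
Zero determinant ⇒ coplanar.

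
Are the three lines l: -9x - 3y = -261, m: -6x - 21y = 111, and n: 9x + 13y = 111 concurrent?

The three lines meet at one point iff the augmented coefficient matrix [aᵢ bᵢ cᵢ] has rank < 3, i.e. its determinant vanishes.
Here the determinant is 0.
It vanishes, so the lines are concurrent at (34, -15).

Yes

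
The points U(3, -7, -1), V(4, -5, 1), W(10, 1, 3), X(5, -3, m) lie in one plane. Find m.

Coplanarity ⇔ det[UV; UW; UX] = 0.
Expanding, this is linear in m: (-6)m + (18) = 0.
So m = 3.

3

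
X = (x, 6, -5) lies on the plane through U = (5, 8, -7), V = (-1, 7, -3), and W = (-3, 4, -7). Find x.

A normal to the plane is n = UV × UW = (16, -32, 16).
X lies in the plane iff n · UX = 0.
This gives (16)x + (16) = 0, so x = -1.

-1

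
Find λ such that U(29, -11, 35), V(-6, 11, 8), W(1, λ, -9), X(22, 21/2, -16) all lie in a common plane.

Coplanarity ⇔ det[UV; UW; UX] = 0.
Expanding, this is linear in λ: (1596)λ + (-23940) = 0.
So λ = 15.

15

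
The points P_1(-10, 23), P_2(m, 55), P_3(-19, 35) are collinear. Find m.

Collinearity: (P_2 − P_1) must be parallel to (P_3 − P_1) = (-9, 12).
Cross-multiplying the components: (m − (-10))·(12) = (32)·(-9).
Solving gives m = -34.

-34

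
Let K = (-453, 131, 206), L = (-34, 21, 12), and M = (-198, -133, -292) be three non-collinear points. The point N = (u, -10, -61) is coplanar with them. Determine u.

A normal to the plane is n = KL × KM = (3564, 159192, -82566).
N lies in the plane iff n · KN = 0.
This gives (3564)u + (1213542) = 0, so u = -681/2.

-681/2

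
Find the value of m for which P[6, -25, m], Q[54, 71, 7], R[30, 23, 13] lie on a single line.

Direction QR = (-24, -48, 6). From the x-coordinate of P, the parameter along the line is τ = (6 − 54)/(-24) = 2.
Then m = 7 + 2·(6) = 19.

19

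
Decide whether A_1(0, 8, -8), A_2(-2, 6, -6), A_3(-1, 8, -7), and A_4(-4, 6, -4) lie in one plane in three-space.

Yes

A normal to the plane through A_1, A_2, A_3 is n = A_1A_2 × A_1A_3 = (-2, 0, -2).
The plane has equation n·P = 16. For A_4: n·A_4 = 16.
Equal, so A_4 lies in the plane and all four are coplanar.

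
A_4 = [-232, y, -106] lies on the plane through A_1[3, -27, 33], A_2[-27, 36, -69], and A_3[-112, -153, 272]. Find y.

163/2

A normal to the plane is n = A_1A_2 × A_1A_3 = (2205, 18900, 11025).
A_4 lies in the plane iff n · A_1A_4 = 0.
This gives (18900)y + (-1540350) = 0, so y = 163/2.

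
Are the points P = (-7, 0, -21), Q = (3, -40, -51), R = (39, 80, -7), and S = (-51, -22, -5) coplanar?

No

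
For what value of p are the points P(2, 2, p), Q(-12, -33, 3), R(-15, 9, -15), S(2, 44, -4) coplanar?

10

Coplanarity ⇔ det[PQ; PR; PS] = 0.
Expanding, this is linear in p: (819)p + (-8190) = 0.
So p = 10.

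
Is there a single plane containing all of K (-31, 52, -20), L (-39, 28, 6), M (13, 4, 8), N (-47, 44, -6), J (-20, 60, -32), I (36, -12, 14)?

The plane through K, L, M has normal n = KL × KM = (576, 1368, 1440) and equation n·P = 24480.
Checking the remaining points: n·N = 24480, n·J = 24480, n·I = 24480.
All equal 24480, so all 6 points lie in one plane.

Yes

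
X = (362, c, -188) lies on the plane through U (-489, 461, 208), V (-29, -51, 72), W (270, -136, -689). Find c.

-433

The plane through U, V, W has equation 378072x + 309396y + 113988z = -18536148.
Substituting X: (309396)c + (115432320) = -18536148, so c = -433.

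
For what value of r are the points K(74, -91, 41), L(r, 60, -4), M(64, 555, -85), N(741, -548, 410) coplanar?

Coplanarity ⇔ det[KL; KM; KN] = 0.
Expanding, this is linear in r: (180792)r + (-6327720) = 0.
So r = 35.

35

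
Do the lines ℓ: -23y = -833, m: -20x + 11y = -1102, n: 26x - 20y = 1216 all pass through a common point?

Intersecting ℓ and m: solving the 2×2 system gives (x, y) = (34509/460, 833/23).
Substitute into n: (26)(34509/460) + (-20)(833/23) = 282017/230.
But n requires 1216 ≠ 282017/230, so the three lines have no common point.

No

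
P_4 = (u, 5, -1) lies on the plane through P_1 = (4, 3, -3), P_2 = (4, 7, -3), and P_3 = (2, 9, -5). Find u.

The plane through P_1, P_2, P_3 has equation −8x + 8z = -56.
Substituting P_4: (-8)u + (-8) = -56, so u = 6.

6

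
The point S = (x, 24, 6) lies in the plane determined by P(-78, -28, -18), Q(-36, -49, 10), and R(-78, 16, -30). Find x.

-6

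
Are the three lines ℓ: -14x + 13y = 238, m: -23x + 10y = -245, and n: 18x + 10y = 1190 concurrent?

Intersecting ℓ and m: solving the 2×2 system gives (x, y) = (35, 56).
Substitute into n: (18)(35) + (10)(56) = 1190.
This equals 1190, so (35, 56) lies on all three lines and they are concurrent.

Yes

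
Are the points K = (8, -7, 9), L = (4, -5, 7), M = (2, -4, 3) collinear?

No

KL = (-4, 2, -2), KM = (-6, 3, -6).
KL × KM = (-6, -12, 0).
The cross product is nonzero, so the points do not lie on one line.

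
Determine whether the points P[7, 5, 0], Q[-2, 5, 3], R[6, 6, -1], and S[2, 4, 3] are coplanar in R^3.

The four points are coplanar iff the 3×3 determinant with rows PQ, PR, PS is zero.
Rows: (-9, 0, 3), (-1, 1, -1), (-5, -1, 3).
Expanding along the first row: (-9)(2) − (0)(-8) + (3)(6) = 0.
Zero determinant ⇒ coplanar.

Yes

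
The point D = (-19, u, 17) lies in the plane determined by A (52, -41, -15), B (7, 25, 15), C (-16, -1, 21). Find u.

-35

The plane through A, B, C has equation 1176x − 420y + 2688z = 38052.
Substituting D: (-420)u + (23352) = 38052, so u = -35.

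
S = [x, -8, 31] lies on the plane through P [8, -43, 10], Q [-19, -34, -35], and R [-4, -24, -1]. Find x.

8

A normal to the plane is n = PQ × PR = (756, 243, -405).
S lies in the plane iff n · PS = 0.
This gives (756)x + (-6048) = 0, so x = 8.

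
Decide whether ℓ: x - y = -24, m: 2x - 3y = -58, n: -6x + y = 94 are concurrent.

Yes

Lines aᵢx + bᵢy = cᵢ with pairwise distinct directions are concurrent exactly when det[aᵢ bᵢ cᵢ] = 0.
Here the determinant is 0.
It vanishes, so the lines are concurrent at (-14, 10).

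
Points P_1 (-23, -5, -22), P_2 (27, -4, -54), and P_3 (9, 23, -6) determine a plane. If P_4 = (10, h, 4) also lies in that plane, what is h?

31

A normal to the plane is n = P_1P_2 × P_1P_3 = (912, -1824, 1368).
P_4 lies in the plane iff n · P_1P_4 = 0.
This gives (-1824)h + (56544) = 0, so h = 31.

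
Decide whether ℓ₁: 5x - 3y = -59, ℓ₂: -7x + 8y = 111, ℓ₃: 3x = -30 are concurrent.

No

Intersecting ℓ₁ and ℓ₂: solving the 2×2 system gives (x, y) = (-139/19, 142/19).
Substitute into ℓ₃: (3)(-139/19) + (0)(142/19) = -417/19.
But ℓ₃ requires -30 ≠ -417/19, so the three lines have no common point.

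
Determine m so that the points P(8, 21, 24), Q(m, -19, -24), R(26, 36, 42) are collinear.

Collinearity requires PQ × PR = 0; each component is linear in m.
The y-component gives (-18)m + (-720) = 0, so m = -40.
The remaining components then also vanish.

-40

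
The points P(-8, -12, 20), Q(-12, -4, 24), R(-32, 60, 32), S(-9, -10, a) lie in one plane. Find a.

Normal to plane PQR: n = (-192, -48, -96); plane equation n·X = 192.
Requiring n·S = 192: (-96)a + (2208) = 192.
So a = 21.

21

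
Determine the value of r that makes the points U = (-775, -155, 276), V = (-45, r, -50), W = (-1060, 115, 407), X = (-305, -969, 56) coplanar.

Normal to plane UWX: n = (47234, -1130, 105090); plane equation n·P = -7426360.
Requiring n·V = -7426360: (-1130)r + (-7380030) = -7426360.
So r = 41.

41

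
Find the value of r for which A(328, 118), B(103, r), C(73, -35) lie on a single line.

-17

The three points are collinear iff det[AB; AC] = 0.
This determinant is linear in r: (255)r + (4335) = 0, so r = -17.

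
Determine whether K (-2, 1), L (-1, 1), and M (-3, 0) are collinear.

No

KL = (1, 0), KM = (-1, -1).
det[KL; KM] = (1)(-1) − (0)(-1) = -1.
The determinant is nonzero, so they are not collinear.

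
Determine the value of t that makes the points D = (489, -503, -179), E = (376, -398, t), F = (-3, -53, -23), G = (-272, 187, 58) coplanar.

Coplanarity ⇔ det[DE; DF; DG] = 0.
Expanding, this is linear in t: (2970)t + (421740) = 0.
So t = -142.

-142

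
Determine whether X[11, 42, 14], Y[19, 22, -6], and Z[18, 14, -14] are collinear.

No

XY = (8, -20, -20), XZ = (7, -28, -28).
XY × XZ = (0, 84, -84).
The cross product is nonzero, so the points do not lie on one line.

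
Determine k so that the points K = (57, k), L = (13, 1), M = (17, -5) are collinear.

-65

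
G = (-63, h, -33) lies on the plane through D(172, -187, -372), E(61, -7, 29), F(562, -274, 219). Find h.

The plane through D, E, F has equation 141267x + 221991y − 60543z = 5307603.
Substituting G: (221991)h + (-6901902) = 5307603, so h = 55.

55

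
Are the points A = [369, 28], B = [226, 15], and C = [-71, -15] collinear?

No

AB = (-143, -13), AC = (-440, -43).
Twice the signed area of △ABC is (-143)(-43) − (-13)(-440) = 429.
The area is nonzero, so the three points are not collinear.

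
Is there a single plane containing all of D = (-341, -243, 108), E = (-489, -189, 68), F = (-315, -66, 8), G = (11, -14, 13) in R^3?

A normal to the plane through D, E, F is n = DE × DF = (1680, -15840, -27600).
The plane has equation n·P = 295440. For G: n·G = -118560.
-118560 ≠ 295440, so G is off the plane.

No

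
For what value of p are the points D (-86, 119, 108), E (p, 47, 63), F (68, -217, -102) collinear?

Collinearity requires DE × DF = 0; each component is linear in p.
The y-component gives (210)p + (11130) = 0, so p = -53.
The remaining components then also vanish.

-53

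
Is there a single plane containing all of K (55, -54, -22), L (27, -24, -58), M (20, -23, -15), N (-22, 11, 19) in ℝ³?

Yes

The four points are coplanar iff the 3×3 determinant with rows KL, KM, KN is zero.
Rows: (-28, 30, -36), (-35, 31, 7), (-77, 65, 41).
Expanding along the first row: (-28)(816) − (30)(-896) + (-36)(112) = 0.
Zero determinant ⇒ coplanar.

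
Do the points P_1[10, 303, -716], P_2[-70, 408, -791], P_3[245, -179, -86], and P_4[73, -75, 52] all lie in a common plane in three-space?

A normal to the plane through P_1, P_2, P_3 is n = P_1P_2 × P_1P_3 = (30000, 32775, 13885).
The plane has equation n·P = 289165. For P_4: n·P_4 = 453895.
453895 ≠ 289165, so P_4 is off the plane.

No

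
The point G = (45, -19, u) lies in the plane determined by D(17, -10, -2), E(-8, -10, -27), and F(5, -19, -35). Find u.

5

Coplanarity requires DE · (DF × DG) = 0.
DE = (-25, 0, -25), DF = (-12, -9, -33); the triple product is linear in u with coefficient 225 and constant term -1125.
Setting it to zero: u = 5.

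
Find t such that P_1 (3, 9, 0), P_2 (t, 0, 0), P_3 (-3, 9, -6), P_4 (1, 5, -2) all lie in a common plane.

Normal to plane P_1P_3P_4: n = (-24, 0, 24); plane equation n·P = -72.
Requiring n·P_2 = -72: (-24)t + (0) = -72.
So t = 3.

3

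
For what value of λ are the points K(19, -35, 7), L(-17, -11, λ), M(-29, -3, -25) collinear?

-17

Collinearity requires KL × KM = 0; each component is linear in λ.
The x-component gives (-32)λ + (-544) = 0, so λ = -17.
The remaining components then also vanish.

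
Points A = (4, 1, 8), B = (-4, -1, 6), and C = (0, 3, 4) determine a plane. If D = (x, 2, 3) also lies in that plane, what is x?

-4

The plane through A, B, C has equation 12x − 24y − 24z = -168.
Substituting D: (12)x + (-120) = -168, so x = -4.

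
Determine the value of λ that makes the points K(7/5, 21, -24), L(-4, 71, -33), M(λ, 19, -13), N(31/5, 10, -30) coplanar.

Normal to plane KLN: n = (-399, -378/5, -903/5); plane equation n·P = 10941/5.
Requiring n·M = 10941/5: (-399)λ + (4557/5) = 10941/5.
So λ = -16/5.

-16/5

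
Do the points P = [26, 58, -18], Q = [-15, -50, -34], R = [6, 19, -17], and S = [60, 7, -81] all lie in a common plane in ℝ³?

No

A normal to the plane through P, Q, R is n = PQ × PR = (-732, 361, -561).
The plane has equation n·X = 12004. For S: n·S = 4048.
4048 ≠ 12004, so S is off the plane.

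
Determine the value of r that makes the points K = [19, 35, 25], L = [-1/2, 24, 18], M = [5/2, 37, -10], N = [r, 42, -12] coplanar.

17/2

Normal to plane KLM: n = (399, -567, -441/2); plane equation n·P = -35553/2.
Requiring n·N = -35553/2: (399)r + (-21168) = -35553/2.
So r = 17/2.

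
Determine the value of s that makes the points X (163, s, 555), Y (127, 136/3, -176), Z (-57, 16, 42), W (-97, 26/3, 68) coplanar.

257/3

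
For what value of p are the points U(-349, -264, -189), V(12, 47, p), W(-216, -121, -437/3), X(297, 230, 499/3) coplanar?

-47/3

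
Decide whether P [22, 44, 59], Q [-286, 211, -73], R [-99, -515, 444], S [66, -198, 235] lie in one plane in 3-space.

No

With P as base: PQ = (-308, 167, -132), PR = (-121, -559, 385), PS = (44, -242, 176).
PR × PS = (-5214, 38236, 53878).
PQ · (PR × PS) = 879428.
Since 879428 ≠ 0, the four points are not coplanar.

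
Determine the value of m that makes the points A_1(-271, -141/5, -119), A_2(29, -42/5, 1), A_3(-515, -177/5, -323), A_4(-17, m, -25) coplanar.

-54/5

Normal to plane A_1A_2A_3: n = (-15876/5, 31920, 13356/5); plane equation n·P = -1787688/5.
Requiring n·A_4 = -1787688/5: (31920)m + (-64008/5) = -1787688/5.
So m = -54/5.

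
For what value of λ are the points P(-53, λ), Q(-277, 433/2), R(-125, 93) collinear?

69/2

The three points are collinear iff det[PQ; PR] = 0.
This determinant is linear in λ: (152)λ + (-5244) = 0, so λ = 69/2.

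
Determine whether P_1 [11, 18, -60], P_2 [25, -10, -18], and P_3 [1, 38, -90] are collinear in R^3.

Yes

P_1P_2 = (14, -28, 42), P_1P_3 = (-10, 20, -30).
P_1P_2 × P_1P_3 = (0, 0, 0).
The cross product vanishes, so the three points are collinear.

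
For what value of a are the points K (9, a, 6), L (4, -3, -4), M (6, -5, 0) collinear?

-8

Collinearity requires KL × KM = 0; each component is linear in a.
The x-component gives (-4)a + (-32) = 0, so a = -8.
The remaining components then also vanish.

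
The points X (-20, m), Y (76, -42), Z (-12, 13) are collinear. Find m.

Collinearity: (X − Y) must be parallel to (Z − Y) = (-88, 55).
Cross-multiplying the components: (m − (-42))·(-88) = (-96)·(55).
Solving gives m = 18.

18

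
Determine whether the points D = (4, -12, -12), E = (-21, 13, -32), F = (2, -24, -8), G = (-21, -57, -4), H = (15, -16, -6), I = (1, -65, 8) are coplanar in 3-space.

The plane through D, E, F has normal n = DE × DF = (-140, 140, 350) and equation n·P = -6440.
Checking the remaining points: n·G = -6440, n·H = -6440, n·I = -6440.
All equal -6440, so all 6 points lie in one plane.

Yes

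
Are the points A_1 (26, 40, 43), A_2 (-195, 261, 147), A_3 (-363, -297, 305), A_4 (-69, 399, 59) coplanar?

A normal to the plane through A_1, A_2, A_3 is n = A_1A_2 × A_1A_3 = (92950, 17446, 160446).
The plane has equation n·P = 10013718. For A_4: n·A_4 = 10013718.
Equal, so A_4 lies in the plane and all four are coplanar.

Yes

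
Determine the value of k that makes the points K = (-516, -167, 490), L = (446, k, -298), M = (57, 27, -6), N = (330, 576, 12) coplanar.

239

Normal to plane KMN: n = (275796, -145722, 261615); plane equation n·P = 10216188.
Requiring n·L = 10216188: (-145722)k + (45043746) = 10216188.
So k = 239.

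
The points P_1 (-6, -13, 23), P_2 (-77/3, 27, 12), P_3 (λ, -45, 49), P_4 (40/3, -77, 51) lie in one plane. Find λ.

-31/3

Coplanarity ⇔ det[P_1P_2; P_1P_3; P_1P_4] = 0.
Expanding, this is linear in λ: (-416)λ + (-12896/3) = 0.
So λ = -31/3.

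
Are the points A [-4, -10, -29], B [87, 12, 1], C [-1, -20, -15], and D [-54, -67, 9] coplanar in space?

A normal to the plane through A, B, C is n = AB × AC = (608, -1184, -976).
The plane has equation n·P = 37712. For D: n·D = 37712.
Equal, so D lies in the plane and all four are coplanar.

Yes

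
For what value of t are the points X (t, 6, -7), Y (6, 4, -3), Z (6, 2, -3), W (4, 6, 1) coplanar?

The points are coplanar iff XY · (XZ × XW) = 0.
Expanding, this is linear in t: (8)t + (-64) = 0.
So t = 8.

8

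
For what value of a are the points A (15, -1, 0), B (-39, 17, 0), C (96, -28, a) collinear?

0

Collinearity requires AB × AC = 0; each component is linear in a.
The x-component gives (18)a + (0) = 0, so a = 0.
The remaining components then also vanish.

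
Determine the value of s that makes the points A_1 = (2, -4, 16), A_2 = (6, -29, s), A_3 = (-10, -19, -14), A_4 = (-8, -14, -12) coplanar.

The points are coplanar iff A_1A_2 · (A_1A_3 × A_1A_4) = 0.
Expanding, this is linear in s: (-30)s + (1860) = 0.
So s = 62.

62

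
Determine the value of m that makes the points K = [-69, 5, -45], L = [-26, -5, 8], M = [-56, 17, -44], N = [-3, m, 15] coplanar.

Normal to plane KLM: n = (-646, 646, 646); plane equation n·P = 18734.
Requiring n·N = 18734: (646)m + (11628) = 18734.
So m = 11.

11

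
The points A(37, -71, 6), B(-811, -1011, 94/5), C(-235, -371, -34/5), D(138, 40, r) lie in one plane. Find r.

76/5

Normal to plane ABC: n = (15872, -14336, -1280); plane equation n·P = 1597440.
Requiring n·D = 1597440: (-1280)r + (1616896) = 1597440.
So r = 76/5.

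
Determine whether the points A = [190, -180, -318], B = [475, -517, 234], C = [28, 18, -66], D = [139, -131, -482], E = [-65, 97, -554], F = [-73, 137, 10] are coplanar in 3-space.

No

The plane through A, B, C has normal n = AB × AC = (-194220, -161244, 1836) and equation n·P = -8461728.
Checking the remaining points: n·D = -6758568, n·E = -4033512, n·F = -7894008.
Since n·D = -6758568 ≠ -8461728, D is off the plane and the points are not all coplanar.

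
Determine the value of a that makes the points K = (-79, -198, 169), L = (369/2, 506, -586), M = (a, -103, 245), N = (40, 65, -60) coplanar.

51/2

Normal to plane KLN: n = (37349, -59007/2, -28951/2); plane equation n·P = 889525/2.
Requiring n·M = 889525/2: (37349)a + (-507637) = 889525/2.
So a = 51/2.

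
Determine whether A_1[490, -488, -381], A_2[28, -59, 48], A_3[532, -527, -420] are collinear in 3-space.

A_1A_2 = (-462, 429, 429), A_1A_3 = (42, -39, -39).
Each component of A_1A_3 is -1/11 times the corresponding component of A_1A_2, so A_1A_3 = -1/11·A_1A_2 and the points are collinear.

Yes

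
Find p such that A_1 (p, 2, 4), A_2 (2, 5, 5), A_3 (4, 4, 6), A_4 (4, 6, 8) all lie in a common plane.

4

The points are coplanar iff A_1A_2 · (A_1A_3 × A_1A_4) = 0.
Expanding, this is linear in p: (4)p + (-16) = 0.
So p = 4.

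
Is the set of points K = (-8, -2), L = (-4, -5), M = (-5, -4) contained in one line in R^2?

No

KL = (4, -3), KM = (3, -2).
Twice the signed area of △KLM is (4)(-2) − (-3)(3) = 1.
The area is nonzero, so the three points are not collinear.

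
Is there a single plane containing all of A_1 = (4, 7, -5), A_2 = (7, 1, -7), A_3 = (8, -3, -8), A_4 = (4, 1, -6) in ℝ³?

Yes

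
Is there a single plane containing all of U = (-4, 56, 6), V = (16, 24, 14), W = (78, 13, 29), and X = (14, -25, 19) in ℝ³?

Yes

With U as base: UV = (20, -32, 8), UW = (82, -43, 23), UX = (18, -81, 13).
UW × UX = (1304, -652, -5868).
UV · (UW × UX) = 0.
The scalar triple product vanishes, so the four points are coplanar.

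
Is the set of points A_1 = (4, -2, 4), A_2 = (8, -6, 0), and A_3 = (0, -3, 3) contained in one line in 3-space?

No

A_1A_2 = (4, -4, -4), A_1A_3 = (-4, -1, -1).
Comparing components 3 and 1: (-4)(-4) − (4)(-1) = 20 ≠ 0, so A_1A_2 and A_1A_3 are not parallel and the points are not collinear.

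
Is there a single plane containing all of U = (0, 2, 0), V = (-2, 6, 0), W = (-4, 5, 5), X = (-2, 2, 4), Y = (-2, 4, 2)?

The plane through U, V, W has normal n = UV × UW = (20, 10, 10) and equation n·P = 20.
Checking the remaining points: n·X = 20, n·Y = 20.
All equal 20, so all 5 points lie in one plane.

Yes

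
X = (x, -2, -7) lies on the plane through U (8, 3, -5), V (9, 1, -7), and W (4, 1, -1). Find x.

8

Coplanarity requires UV · (UW × UX) = 0.
UV = (1, -2, -2), UW = (-4, -2, 4); the triple product is linear in x with coefficient -12 and constant term 96.
Setting it to zero: x = 8.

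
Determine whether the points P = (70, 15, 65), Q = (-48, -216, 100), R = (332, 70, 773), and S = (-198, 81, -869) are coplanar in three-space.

Yes

A normal to the plane through P, Q, R is n = PQ × PR = (-165473, 92714, 54032).
The plane has equation n·X = -6680320. For S: n·S = -6680320.
Equal, so S lies in the plane and all four are coplanar.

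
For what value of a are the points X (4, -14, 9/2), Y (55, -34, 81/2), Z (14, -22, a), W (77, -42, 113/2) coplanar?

17/2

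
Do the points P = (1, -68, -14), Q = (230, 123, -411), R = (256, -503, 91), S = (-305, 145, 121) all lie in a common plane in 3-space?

With P as base: PQ = (229, 191, -397), PR = (255, -435, 105), PS = (-306, 213, 135).
PR × PS = (-81090, -66555, -78795).
PQ · (PR × PS) = 0.
The scalar triple product vanishes, so the four points are coplanar.

Yes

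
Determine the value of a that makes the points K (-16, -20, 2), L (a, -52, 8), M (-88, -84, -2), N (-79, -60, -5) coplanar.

Normal to plane KMN: n = (288, -252, -1152); plane equation n·P = -1872.
Requiring n·L = -1872: (288)a + (3888) = -1872.
So a = -20.

-20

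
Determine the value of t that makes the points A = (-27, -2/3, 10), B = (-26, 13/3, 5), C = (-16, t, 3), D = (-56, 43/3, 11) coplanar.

Coplanarity ⇔ det[AB; AC; AD] = 0.
Expanding, this is linear in t: (-144)t + (144) = 0.
So t = 1.

1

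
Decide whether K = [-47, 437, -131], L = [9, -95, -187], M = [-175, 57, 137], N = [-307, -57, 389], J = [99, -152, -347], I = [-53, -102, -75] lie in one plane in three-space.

The plane through K, L, M has normal n = KL × KM = (-163856, -7840, -89376) and equation n·P = 15983408.
Checking the remaining points: n·N = 15983408, n·J = 15983408, n·I = 16187248.
Since n·I = 16187248 ≠ 15983408, I is off the plane and the points are not all coplanar.

No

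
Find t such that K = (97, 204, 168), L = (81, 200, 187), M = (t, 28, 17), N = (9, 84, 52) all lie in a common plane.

The points are coplanar iff KL · (KM × KN) = 0.
Expanding, this is linear in t: (-2744)t + (-117992) = 0.
So t = -43.

-43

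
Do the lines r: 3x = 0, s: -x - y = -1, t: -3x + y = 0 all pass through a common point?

No

Intersecting r and s: solving the 2×2 system gives (x, y) = (0, 1).
Substitute into t: (-3)(0) + (1)(1) = 1.
But t requires 0 ≠ 1, so the three lines have no common point.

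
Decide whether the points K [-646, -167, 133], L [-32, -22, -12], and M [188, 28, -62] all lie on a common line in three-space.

No

KL = (614, 145, -145), KM = (834, 195, -195).
Comparing components 3 and 1: (-145)(834) − (614)(-195) = -1200 ≠ 0, so KL and KM are not parallel and the points are not collinear.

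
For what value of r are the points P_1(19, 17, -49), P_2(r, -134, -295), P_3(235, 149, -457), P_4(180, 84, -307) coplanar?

491

Normal to plane P_1P_3P_4: n = (-6720, -9960, -6780); plane equation n·P = 35220.
Requiring n·P_2 = 35220: (-6720)r + (3334740) = 35220.
So r = 491.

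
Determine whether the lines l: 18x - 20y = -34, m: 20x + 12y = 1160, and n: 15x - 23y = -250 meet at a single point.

The three lines meet at one point iff the augmented coefficient matrix [aᵢ bᵢ cᵢ] has rank < 3, i.e. its determinant vanishes.
Here the determinant is 0.
It vanishes, so the lines are concurrent at (37, 35).

Yes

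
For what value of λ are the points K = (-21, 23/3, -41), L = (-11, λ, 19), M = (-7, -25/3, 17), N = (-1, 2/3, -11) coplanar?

-28/3

The points are coplanar iff KL · (KM × KN) = 0.
Expanding, this is linear in λ: (740)λ + (20720/3) = 0.
So λ = -28/3.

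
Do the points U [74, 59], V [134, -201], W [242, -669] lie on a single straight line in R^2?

Yes

UV = (60, -260), UW = (168, -728).
det[UV; UW] = (60)(-728) − (-260)(168) = 0.
The determinant is zero, so the points are collinear.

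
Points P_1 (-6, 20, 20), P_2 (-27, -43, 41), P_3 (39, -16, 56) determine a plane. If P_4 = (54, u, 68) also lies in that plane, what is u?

The plane through P_1, P_2, P_3 has equation −1512x + 1701y + 3591z = 114912.
Substituting P_4: (1701)u + (162540) = 114912, so u = -28.

-28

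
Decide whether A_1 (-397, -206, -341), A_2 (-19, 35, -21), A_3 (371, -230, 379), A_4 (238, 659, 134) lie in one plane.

The four points are coplanar iff the 3×3 determinant with rows A_1A_2, A_1A_3, A_1A_4 is zero.
Rows: (378, 241, 320), (768, -24, 720), (635, 865, 475).
Expanding along the first row: (378)(-634200) − (241)(-92400) + (320)(679560) = 0.
Zero determinant ⇒ coplanar.

Yes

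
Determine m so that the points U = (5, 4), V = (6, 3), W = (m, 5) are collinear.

4

Collinearity: (W − U) must be parallel to (V − U) = (1, -1).
Cross-multiplying the components: (m − 5)·(-1) = (1)·(1).
Solving gives m = 4.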